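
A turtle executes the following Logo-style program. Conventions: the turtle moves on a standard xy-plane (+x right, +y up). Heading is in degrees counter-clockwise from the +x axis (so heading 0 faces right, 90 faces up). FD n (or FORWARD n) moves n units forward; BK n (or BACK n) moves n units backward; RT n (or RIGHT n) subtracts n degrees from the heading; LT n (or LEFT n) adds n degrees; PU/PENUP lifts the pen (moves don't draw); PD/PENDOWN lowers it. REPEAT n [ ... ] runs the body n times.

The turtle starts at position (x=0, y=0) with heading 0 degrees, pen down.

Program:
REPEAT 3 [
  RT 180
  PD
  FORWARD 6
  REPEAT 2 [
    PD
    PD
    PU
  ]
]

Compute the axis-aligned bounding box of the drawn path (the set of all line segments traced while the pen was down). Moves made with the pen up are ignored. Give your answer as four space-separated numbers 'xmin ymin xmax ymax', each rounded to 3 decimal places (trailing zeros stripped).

Answer: -6 0 0 0

Derivation:
Executing turtle program step by step:
Start: pos=(0,0), heading=0, pen down
REPEAT 3 [
  -- iteration 1/3 --
  RT 180: heading 0 -> 180
  PD: pen down
  FD 6: (0,0) -> (-6,0) [heading=180, draw]
  REPEAT 2 [
    -- iteration 1/2 --
    PD: pen down
    PD: pen down
    PU: pen up
    -- iteration 2/2 --
    PD: pen down
    PD: pen down
    PU: pen up
  ]
  -- iteration 2/3 --
  RT 180: heading 180 -> 0
  PD: pen down
  FD 6: (-6,0) -> (0,0) [heading=0, draw]
  REPEAT 2 [
    -- iteration 1/2 --
    PD: pen down
    PD: pen down
    PU: pen up
    -- iteration 2/2 --
    PD: pen down
    PD: pen down
    PU: pen up
  ]
  -- iteration 3/3 --
  RT 180: heading 0 -> 180
  PD: pen down
  FD 6: (0,0) -> (-6,0) [heading=180, draw]
  REPEAT 2 [
    -- iteration 1/2 --
    PD: pen down
    PD: pen down
    PU: pen up
    -- iteration 2/2 --
    PD: pen down
    PD: pen down
    PU: pen up
  ]
]
Final: pos=(-6,0), heading=180, 3 segment(s) drawn

Segment endpoints: x in {-6, 0}, y in {0, 0, 0, 0}
xmin=-6, ymin=0, xmax=0, ymax=0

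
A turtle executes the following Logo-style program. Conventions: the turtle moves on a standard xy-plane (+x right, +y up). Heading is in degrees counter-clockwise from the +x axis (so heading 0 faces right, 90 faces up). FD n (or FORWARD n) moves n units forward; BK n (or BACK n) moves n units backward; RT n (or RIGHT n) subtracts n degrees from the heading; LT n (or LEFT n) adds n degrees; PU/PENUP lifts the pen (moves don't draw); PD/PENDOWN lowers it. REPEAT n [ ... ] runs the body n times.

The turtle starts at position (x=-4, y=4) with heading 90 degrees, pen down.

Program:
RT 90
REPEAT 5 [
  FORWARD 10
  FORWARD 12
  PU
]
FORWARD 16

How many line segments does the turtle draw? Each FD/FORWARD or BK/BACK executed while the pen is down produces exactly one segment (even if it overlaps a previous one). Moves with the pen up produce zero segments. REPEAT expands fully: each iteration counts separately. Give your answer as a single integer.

Executing turtle program step by step:
Start: pos=(-4,4), heading=90, pen down
RT 90: heading 90 -> 0
REPEAT 5 [
  -- iteration 1/5 --
  FD 10: (-4,4) -> (6,4) [heading=0, draw]
  FD 12: (6,4) -> (18,4) [heading=0, draw]
  PU: pen up
  -- iteration 2/5 --
  FD 10: (18,4) -> (28,4) [heading=0, move]
  FD 12: (28,4) -> (40,4) [heading=0, move]
  PU: pen up
  -- iteration 3/5 --
  FD 10: (40,4) -> (50,4) [heading=0, move]
  FD 12: (50,4) -> (62,4) [heading=0, move]
  PU: pen up
  -- iteration 4/5 --
  FD 10: (62,4) -> (72,4) [heading=0, move]
  FD 12: (72,4) -> (84,4) [heading=0, move]
  PU: pen up
  -- iteration 5/5 --
  FD 10: (84,4) -> (94,4) [heading=0, move]
  FD 12: (94,4) -> (106,4) [heading=0, move]
  PU: pen up
]
FD 16: (106,4) -> (122,4) [heading=0, move]
Final: pos=(122,4), heading=0, 2 segment(s) drawn
Segments drawn: 2

Answer: 2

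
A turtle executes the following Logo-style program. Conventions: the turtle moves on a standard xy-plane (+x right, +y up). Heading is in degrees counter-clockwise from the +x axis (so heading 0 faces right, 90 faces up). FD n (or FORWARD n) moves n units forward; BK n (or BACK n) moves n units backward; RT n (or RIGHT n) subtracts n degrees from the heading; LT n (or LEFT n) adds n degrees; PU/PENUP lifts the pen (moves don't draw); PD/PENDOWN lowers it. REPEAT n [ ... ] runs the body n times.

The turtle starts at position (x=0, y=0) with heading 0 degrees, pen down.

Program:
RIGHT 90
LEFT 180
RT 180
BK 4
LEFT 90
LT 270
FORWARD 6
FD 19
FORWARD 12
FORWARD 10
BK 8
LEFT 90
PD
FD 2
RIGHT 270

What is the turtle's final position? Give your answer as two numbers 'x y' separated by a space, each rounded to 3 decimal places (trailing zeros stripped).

Answer: 2 -35

Derivation:
Executing turtle program step by step:
Start: pos=(0,0), heading=0, pen down
RT 90: heading 0 -> 270
LT 180: heading 270 -> 90
RT 180: heading 90 -> 270
BK 4: (0,0) -> (0,4) [heading=270, draw]
LT 90: heading 270 -> 0
LT 270: heading 0 -> 270
FD 6: (0,4) -> (0,-2) [heading=270, draw]
FD 19: (0,-2) -> (0,-21) [heading=270, draw]
FD 12: (0,-21) -> (0,-33) [heading=270, draw]
FD 10: (0,-33) -> (0,-43) [heading=270, draw]
BK 8: (0,-43) -> (0,-35) [heading=270, draw]
LT 90: heading 270 -> 0
PD: pen down
FD 2: (0,-35) -> (2,-35) [heading=0, draw]
RT 270: heading 0 -> 90
Final: pos=(2,-35), heading=90, 7 segment(s) drawn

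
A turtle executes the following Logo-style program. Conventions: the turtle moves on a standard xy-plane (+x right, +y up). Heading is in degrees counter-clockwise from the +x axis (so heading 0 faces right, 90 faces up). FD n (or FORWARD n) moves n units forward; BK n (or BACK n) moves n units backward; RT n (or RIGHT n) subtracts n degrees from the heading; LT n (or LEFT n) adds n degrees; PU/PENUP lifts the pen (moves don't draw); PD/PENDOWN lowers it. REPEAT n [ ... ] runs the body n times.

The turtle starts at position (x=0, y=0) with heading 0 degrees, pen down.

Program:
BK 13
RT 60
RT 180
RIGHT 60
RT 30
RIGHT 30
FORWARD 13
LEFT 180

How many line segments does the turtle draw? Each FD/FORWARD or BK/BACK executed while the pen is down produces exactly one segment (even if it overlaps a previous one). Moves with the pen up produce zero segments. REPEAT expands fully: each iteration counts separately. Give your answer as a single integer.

Answer: 2

Derivation:
Executing turtle program step by step:
Start: pos=(0,0), heading=0, pen down
BK 13: (0,0) -> (-13,0) [heading=0, draw]
RT 60: heading 0 -> 300
RT 180: heading 300 -> 120
RT 60: heading 120 -> 60
RT 30: heading 60 -> 30
RT 30: heading 30 -> 0
FD 13: (-13,0) -> (0,0) [heading=0, draw]
LT 180: heading 0 -> 180
Final: pos=(0,0), heading=180, 2 segment(s) drawn
Segments drawn: 2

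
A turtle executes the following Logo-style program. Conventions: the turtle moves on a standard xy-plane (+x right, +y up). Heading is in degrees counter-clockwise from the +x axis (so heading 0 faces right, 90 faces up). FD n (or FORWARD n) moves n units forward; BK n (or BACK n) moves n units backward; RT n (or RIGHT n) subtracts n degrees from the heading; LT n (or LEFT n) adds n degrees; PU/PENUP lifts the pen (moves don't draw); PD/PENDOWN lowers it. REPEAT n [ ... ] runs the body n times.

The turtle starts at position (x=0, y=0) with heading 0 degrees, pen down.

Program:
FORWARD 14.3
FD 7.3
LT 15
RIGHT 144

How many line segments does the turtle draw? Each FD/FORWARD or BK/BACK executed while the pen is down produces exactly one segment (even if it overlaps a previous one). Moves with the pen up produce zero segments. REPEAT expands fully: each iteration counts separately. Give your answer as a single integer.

Executing turtle program step by step:
Start: pos=(0,0), heading=0, pen down
FD 14.3: (0,0) -> (14.3,0) [heading=0, draw]
FD 7.3: (14.3,0) -> (21.6,0) [heading=0, draw]
LT 15: heading 0 -> 15
RT 144: heading 15 -> 231
Final: pos=(21.6,0), heading=231, 2 segment(s) drawn
Segments drawn: 2

Answer: 2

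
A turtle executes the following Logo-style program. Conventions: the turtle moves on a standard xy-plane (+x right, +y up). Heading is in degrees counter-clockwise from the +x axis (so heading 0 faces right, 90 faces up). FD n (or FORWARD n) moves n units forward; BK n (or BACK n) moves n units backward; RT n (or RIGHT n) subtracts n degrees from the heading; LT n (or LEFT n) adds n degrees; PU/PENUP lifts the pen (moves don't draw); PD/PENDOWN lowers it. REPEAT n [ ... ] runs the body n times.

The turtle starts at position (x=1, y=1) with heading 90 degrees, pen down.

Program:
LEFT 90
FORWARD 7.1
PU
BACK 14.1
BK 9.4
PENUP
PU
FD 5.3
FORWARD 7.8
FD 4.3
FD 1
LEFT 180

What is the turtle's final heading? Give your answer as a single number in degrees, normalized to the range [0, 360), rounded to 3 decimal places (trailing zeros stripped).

Executing turtle program step by step:
Start: pos=(1,1), heading=90, pen down
LT 90: heading 90 -> 180
FD 7.1: (1,1) -> (-6.1,1) [heading=180, draw]
PU: pen up
BK 14.1: (-6.1,1) -> (8,1) [heading=180, move]
BK 9.4: (8,1) -> (17.4,1) [heading=180, move]
PU: pen up
PU: pen up
FD 5.3: (17.4,1) -> (12.1,1) [heading=180, move]
FD 7.8: (12.1,1) -> (4.3,1) [heading=180, move]
FD 4.3: (4.3,1) -> (0,1) [heading=180, move]
FD 1: (0,1) -> (-1,1) [heading=180, move]
LT 180: heading 180 -> 0
Final: pos=(-1,1), heading=0, 1 segment(s) drawn

Answer: 0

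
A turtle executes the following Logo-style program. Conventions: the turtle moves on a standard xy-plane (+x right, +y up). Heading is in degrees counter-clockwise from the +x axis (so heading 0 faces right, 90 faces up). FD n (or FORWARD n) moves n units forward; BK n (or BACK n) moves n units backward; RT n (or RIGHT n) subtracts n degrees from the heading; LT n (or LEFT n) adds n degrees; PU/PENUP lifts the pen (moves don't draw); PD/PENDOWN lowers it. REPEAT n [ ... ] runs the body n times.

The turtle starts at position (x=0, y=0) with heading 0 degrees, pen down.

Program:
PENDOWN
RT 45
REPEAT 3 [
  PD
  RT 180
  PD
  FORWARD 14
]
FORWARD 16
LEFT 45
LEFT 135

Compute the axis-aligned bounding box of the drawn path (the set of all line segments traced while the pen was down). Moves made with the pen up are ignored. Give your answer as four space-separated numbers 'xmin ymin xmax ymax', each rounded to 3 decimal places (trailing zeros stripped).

Answer: -21.213 0 0 21.213

Derivation:
Executing turtle program step by step:
Start: pos=(0,0), heading=0, pen down
PD: pen down
RT 45: heading 0 -> 315
REPEAT 3 [
  -- iteration 1/3 --
  PD: pen down
  RT 180: heading 315 -> 135
  PD: pen down
  FD 14: (0,0) -> (-9.899,9.899) [heading=135, draw]
  -- iteration 2/3 --
  PD: pen down
  RT 180: heading 135 -> 315
  PD: pen down
  FD 14: (-9.899,9.899) -> (0,0) [heading=315, draw]
  -- iteration 3/3 --
  PD: pen down
  RT 180: heading 315 -> 135
  PD: pen down
  FD 14: (0,0) -> (-9.899,9.899) [heading=135, draw]
]
FD 16: (-9.899,9.899) -> (-21.213,21.213) [heading=135, draw]
LT 45: heading 135 -> 180
LT 135: heading 180 -> 315
Final: pos=(-21.213,21.213), heading=315, 4 segment(s) drawn

Segment endpoints: x in {-21.213, -9.899, -9.899, 0}, y in {0, 9.899, 9.899, 21.213}
xmin=-21.213, ymin=0, xmax=0, ymax=21.213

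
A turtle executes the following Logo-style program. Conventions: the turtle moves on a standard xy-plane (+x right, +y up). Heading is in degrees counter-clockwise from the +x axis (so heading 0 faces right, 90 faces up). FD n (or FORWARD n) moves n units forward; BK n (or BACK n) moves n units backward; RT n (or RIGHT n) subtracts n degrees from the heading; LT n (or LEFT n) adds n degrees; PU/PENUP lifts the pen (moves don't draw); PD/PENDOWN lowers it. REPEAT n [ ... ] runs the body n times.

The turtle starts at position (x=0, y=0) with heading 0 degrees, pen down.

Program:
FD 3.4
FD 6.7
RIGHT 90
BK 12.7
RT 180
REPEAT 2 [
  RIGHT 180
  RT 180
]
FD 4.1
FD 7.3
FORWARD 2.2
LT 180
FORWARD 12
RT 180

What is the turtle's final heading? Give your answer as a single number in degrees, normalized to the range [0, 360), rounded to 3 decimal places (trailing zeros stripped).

Answer: 90

Derivation:
Executing turtle program step by step:
Start: pos=(0,0), heading=0, pen down
FD 3.4: (0,0) -> (3.4,0) [heading=0, draw]
FD 6.7: (3.4,0) -> (10.1,0) [heading=0, draw]
RT 90: heading 0 -> 270
BK 12.7: (10.1,0) -> (10.1,12.7) [heading=270, draw]
RT 180: heading 270 -> 90
REPEAT 2 [
  -- iteration 1/2 --
  RT 180: heading 90 -> 270
  RT 180: heading 270 -> 90
  -- iteration 2/2 --
  RT 180: heading 90 -> 270
  RT 180: heading 270 -> 90
]
FD 4.1: (10.1,12.7) -> (10.1,16.8) [heading=90, draw]
FD 7.3: (10.1,16.8) -> (10.1,24.1) [heading=90, draw]
FD 2.2: (10.1,24.1) -> (10.1,26.3) [heading=90, draw]
LT 180: heading 90 -> 270
FD 12: (10.1,26.3) -> (10.1,14.3) [heading=270, draw]
RT 180: heading 270 -> 90
Final: pos=(10.1,14.3), heading=90, 7 segment(s) drawn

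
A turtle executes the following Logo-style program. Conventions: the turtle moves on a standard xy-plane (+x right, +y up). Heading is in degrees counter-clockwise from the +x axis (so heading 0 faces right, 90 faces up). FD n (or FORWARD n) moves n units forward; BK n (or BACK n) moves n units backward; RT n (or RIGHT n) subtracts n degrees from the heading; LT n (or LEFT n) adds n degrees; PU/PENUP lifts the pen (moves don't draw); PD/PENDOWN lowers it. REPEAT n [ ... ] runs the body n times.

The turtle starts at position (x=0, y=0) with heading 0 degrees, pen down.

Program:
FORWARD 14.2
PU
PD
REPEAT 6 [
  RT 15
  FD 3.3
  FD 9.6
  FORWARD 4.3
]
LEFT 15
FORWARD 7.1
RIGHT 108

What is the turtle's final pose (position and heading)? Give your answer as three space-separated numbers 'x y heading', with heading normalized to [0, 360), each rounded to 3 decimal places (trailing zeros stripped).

Answer: 72.761 -80.782 177

Derivation:
Executing turtle program step by step:
Start: pos=(0,0), heading=0, pen down
FD 14.2: (0,0) -> (14.2,0) [heading=0, draw]
PU: pen up
PD: pen down
REPEAT 6 [
  -- iteration 1/6 --
  RT 15: heading 0 -> 345
  FD 3.3: (14.2,0) -> (17.388,-0.854) [heading=345, draw]
  FD 9.6: (17.388,-0.854) -> (26.66,-3.339) [heading=345, draw]
  FD 4.3: (26.66,-3.339) -> (30.814,-4.452) [heading=345, draw]
  -- iteration 2/6 --
  RT 15: heading 345 -> 330
  FD 3.3: (30.814,-4.452) -> (33.672,-6.102) [heading=330, draw]
  FD 9.6: (33.672,-6.102) -> (41.986,-10.902) [heading=330, draw]
  FD 4.3: (41.986,-10.902) -> (45.71,-13.052) [heading=330, draw]
  -- iteration 3/6 --
  RT 15: heading 330 -> 315
  FD 3.3: (45.71,-13.052) -> (48.043,-15.385) [heading=315, draw]
  FD 9.6: (48.043,-15.385) -> (54.831,-22.173) [heading=315, draw]
  FD 4.3: (54.831,-22.173) -> (57.872,-25.214) [heading=315, draw]
  -- iteration 4/6 --
  RT 15: heading 315 -> 300
  FD 3.3: (57.872,-25.214) -> (59.522,-28.072) [heading=300, draw]
  FD 9.6: (59.522,-28.072) -> (64.322,-36.386) [heading=300, draw]
  FD 4.3: (64.322,-36.386) -> (66.472,-40.11) [heading=300, draw]
  -- iteration 5/6 --
  RT 15: heading 300 -> 285
  FD 3.3: (66.472,-40.11) -> (67.326,-43.297) [heading=285, draw]
  FD 9.6: (67.326,-43.297) -> (69.811,-52.57) [heading=285, draw]
  FD 4.3: (69.811,-52.57) -> (70.923,-56.723) [heading=285, draw]
  -- iteration 6/6 --
  RT 15: heading 285 -> 270
  FD 3.3: (70.923,-56.723) -> (70.923,-60.023) [heading=270, draw]
  FD 9.6: (70.923,-60.023) -> (70.923,-69.623) [heading=270, draw]
  FD 4.3: (70.923,-69.623) -> (70.923,-73.923) [heading=270, draw]
]
LT 15: heading 270 -> 285
FD 7.1: (70.923,-73.923) -> (72.761,-80.782) [heading=285, draw]
RT 108: heading 285 -> 177
Final: pos=(72.761,-80.782), heading=177, 20 segment(s) drawn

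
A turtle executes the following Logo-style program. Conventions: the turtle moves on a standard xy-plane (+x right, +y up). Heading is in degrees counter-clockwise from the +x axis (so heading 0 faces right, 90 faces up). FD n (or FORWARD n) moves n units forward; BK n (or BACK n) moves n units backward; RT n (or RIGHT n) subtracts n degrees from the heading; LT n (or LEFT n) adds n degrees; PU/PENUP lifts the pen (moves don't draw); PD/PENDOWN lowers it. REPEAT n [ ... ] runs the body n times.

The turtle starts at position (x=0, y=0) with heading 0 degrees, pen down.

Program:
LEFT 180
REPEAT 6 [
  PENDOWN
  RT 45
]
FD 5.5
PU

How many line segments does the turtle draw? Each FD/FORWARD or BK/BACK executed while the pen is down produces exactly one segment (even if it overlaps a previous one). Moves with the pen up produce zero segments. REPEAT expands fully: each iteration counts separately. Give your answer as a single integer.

Executing turtle program step by step:
Start: pos=(0,0), heading=0, pen down
LT 180: heading 0 -> 180
REPEAT 6 [
  -- iteration 1/6 --
  PD: pen down
  RT 45: heading 180 -> 135
  -- iteration 2/6 --
  PD: pen down
  RT 45: heading 135 -> 90
  -- iteration 3/6 --
  PD: pen down
  RT 45: heading 90 -> 45
  -- iteration 4/6 --
  PD: pen down
  RT 45: heading 45 -> 0
  -- iteration 5/6 --
  PD: pen down
  RT 45: heading 0 -> 315
  -- iteration 6/6 --
  PD: pen down
  RT 45: heading 315 -> 270
]
FD 5.5: (0,0) -> (0,-5.5) [heading=270, draw]
PU: pen up
Final: pos=(0,-5.5), heading=270, 1 segment(s) drawn
Segments drawn: 1

Answer: 1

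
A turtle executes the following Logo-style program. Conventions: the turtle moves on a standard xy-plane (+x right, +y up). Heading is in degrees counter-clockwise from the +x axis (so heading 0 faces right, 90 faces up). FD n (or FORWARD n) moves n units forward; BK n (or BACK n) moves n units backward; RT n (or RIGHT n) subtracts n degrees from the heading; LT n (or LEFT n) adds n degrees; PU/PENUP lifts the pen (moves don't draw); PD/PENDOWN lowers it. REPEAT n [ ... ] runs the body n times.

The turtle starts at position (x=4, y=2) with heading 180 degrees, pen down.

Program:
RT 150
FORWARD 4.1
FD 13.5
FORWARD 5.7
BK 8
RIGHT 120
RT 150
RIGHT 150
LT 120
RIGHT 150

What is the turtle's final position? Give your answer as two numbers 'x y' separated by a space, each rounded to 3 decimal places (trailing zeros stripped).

Answer: 17.25 9.65

Derivation:
Executing turtle program step by step:
Start: pos=(4,2), heading=180, pen down
RT 150: heading 180 -> 30
FD 4.1: (4,2) -> (7.551,4.05) [heading=30, draw]
FD 13.5: (7.551,4.05) -> (19.242,10.8) [heading=30, draw]
FD 5.7: (19.242,10.8) -> (24.178,13.65) [heading=30, draw]
BK 8: (24.178,13.65) -> (17.25,9.65) [heading=30, draw]
RT 120: heading 30 -> 270
RT 150: heading 270 -> 120
RT 150: heading 120 -> 330
LT 120: heading 330 -> 90
RT 150: heading 90 -> 300
Final: pos=(17.25,9.65), heading=300, 4 segment(s) drawn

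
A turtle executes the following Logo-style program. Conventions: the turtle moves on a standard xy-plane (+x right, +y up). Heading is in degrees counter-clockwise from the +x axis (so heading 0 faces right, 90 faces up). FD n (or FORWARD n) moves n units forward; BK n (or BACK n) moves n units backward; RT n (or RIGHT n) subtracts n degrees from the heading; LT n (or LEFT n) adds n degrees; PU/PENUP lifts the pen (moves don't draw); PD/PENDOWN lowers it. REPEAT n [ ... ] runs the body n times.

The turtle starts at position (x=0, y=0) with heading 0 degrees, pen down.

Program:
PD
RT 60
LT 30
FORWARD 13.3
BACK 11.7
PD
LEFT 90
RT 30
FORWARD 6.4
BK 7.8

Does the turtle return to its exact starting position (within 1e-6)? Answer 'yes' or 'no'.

Executing turtle program step by step:
Start: pos=(0,0), heading=0, pen down
PD: pen down
RT 60: heading 0 -> 300
LT 30: heading 300 -> 330
FD 13.3: (0,0) -> (11.518,-6.65) [heading=330, draw]
BK 11.7: (11.518,-6.65) -> (1.386,-0.8) [heading=330, draw]
PD: pen down
LT 90: heading 330 -> 60
RT 30: heading 60 -> 30
FD 6.4: (1.386,-0.8) -> (6.928,2.4) [heading=30, draw]
BK 7.8: (6.928,2.4) -> (0.173,-1.5) [heading=30, draw]
Final: pos=(0.173,-1.5), heading=30, 4 segment(s) drawn

Start position: (0, 0)
Final position: (0.173, -1.5)
Distance = 1.51; >= 1e-6 -> NOT closed

Answer: no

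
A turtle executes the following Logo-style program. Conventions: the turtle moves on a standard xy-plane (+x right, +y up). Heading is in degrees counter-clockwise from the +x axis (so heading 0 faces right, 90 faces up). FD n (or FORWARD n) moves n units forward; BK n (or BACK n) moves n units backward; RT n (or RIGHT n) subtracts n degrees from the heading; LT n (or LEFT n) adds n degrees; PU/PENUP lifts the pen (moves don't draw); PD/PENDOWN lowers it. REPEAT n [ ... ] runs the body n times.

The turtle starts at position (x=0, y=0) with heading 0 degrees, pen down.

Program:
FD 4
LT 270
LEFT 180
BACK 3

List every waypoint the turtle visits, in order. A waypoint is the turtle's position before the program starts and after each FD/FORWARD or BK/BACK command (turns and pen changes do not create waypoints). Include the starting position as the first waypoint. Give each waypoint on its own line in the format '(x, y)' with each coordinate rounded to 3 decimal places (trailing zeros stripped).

Answer: (0, 0)
(4, 0)
(4, -3)

Derivation:
Executing turtle program step by step:
Start: pos=(0,0), heading=0, pen down
FD 4: (0,0) -> (4,0) [heading=0, draw]
LT 270: heading 0 -> 270
LT 180: heading 270 -> 90
BK 3: (4,0) -> (4,-3) [heading=90, draw]
Final: pos=(4,-3), heading=90, 2 segment(s) drawn
Waypoints (3 total):
(0, 0)
(4, 0)
(4, -3)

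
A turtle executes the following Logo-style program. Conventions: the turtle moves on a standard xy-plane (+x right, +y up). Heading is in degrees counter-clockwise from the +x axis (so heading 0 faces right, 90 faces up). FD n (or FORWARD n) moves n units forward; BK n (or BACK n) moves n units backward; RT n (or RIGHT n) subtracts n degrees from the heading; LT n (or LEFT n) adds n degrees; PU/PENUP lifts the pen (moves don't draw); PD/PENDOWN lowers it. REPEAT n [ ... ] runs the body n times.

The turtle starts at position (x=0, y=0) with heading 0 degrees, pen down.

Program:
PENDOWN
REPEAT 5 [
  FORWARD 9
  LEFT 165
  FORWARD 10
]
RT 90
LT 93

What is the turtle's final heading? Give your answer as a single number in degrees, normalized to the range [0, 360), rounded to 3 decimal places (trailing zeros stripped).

Executing turtle program step by step:
Start: pos=(0,0), heading=0, pen down
PD: pen down
REPEAT 5 [
  -- iteration 1/5 --
  FD 9: (0,0) -> (9,0) [heading=0, draw]
  LT 165: heading 0 -> 165
  FD 10: (9,0) -> (-0.659,2.588) [heading=165, draw]
  -- iteration 2/5 --
  FD 9: (-0.659,2.588) -> (-9.353,4.918) [heading=165, draw]
  LT 165: heading 165 -> 330
  FD 10: (-9.353,4.918) -> (-0.692,-0.082) [heading=330, draw]
  -- iteration 3/5 --
  FD 9: (-0.692,-0.082) -> (7.102,-4.582) [heading=330, draw]
  LT 165: heading 330 -> 135
  FD 10: (7.102,-4.582) -> (0.031,2.489) [heading=135, draw]
  -- iteration 4/5 --
  FD 9: (0.031,2.489) -> (-6.333,8.853) [heading=135, draw]
  LT 165: heading 135 -> 300
  FD 10: (-6.333,8.853) -> (-1.333,0.192) [heading=300, draw]
  -- iteration 5/5 --
  FD 9: (-1.333,0.192) -> (3.167,-7.602) [heading=300, draw]
  LT 165: heading 300 -> 105
  FD 10: (3.167,-7.602) -> (0.579,2.057) [heading=105, draw]
]
RT 90: heading 105 -> 15
LT 93: heading 15 -> 108
Final: pos=(0.579,2.057), heading=108, 10 segment(s) drawn

Answer: 108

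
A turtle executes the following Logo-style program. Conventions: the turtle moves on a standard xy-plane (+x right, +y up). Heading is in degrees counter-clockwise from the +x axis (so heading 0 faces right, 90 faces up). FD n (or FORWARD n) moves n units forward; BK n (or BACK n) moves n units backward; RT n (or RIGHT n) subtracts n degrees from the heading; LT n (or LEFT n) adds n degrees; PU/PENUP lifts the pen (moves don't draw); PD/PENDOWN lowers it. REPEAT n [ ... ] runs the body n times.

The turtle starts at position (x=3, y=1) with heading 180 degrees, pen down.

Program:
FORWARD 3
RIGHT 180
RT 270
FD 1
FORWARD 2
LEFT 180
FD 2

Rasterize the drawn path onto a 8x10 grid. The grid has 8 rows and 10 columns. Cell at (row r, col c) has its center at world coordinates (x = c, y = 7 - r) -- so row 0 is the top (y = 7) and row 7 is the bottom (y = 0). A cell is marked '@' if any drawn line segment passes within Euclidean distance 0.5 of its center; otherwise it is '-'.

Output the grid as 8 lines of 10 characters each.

Answer: ----------
----------
----------
@---------
@---------
@---------
@@@@------
----------

Derivation:
Segment 0: (3,1) -> (0,1)
Segment 1: (0,1) -> (-0,2)
Segment 2: (-0,2) -> (-0,4)
Segment 3: (-0,4) -> (-0,2)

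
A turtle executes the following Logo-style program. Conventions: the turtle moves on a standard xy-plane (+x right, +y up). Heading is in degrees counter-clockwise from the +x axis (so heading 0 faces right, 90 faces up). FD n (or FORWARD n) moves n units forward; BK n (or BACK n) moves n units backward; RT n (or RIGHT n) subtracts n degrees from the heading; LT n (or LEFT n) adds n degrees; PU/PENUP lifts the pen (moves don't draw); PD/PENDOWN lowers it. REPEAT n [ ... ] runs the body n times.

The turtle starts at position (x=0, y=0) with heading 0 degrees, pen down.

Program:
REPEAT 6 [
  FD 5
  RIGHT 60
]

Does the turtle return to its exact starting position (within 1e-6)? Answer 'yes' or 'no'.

Answer: yes

Derivation:
Executing turtle program step by step:
Start: pos=(0,0), heading=0, pen down
REPEAT 6 [
  -- iteration 1/6 --
  FD 5: (0,0) -> (5,0) [heading=0, draw]
  RT 60: heading 0 -> 300
  -- iteration 2/6 --
  FD 5: (5,0) -> (7.5,-4.33) [heading=300, draw]
  RT 60: heading 300 -> 240
  -- iteration 3/6 --
  FD 5: (7.5,-4.33) -> (5,-8.66) [heading=240, draw]
  RT 60: heading 240 -> 180
  -- iteration 4/6 --
  FD 5: (5,-8.66) -> (0,-8.66) [heading=180, draw]
  RT 60: heading 180 -> 120
  -- iteration 5/6 --
  FD 5: (0,-8.66) -> (-2.5,-4.33) [heading=120, draw]
  RT 60: heading 120 -> 60
  -- iteration 6/6 --
  FD 5: (-2.5,-4.33) -> (0,0) [heading=60, draw]
  RT 60: heading 60 -> 0
]
Final: pos=(0,0), heading=0, 6 segment(s) drawn

Start position: (0, 0)
Final position: (0, 0)
Distance = 0; < 1e-6 -> CLOSED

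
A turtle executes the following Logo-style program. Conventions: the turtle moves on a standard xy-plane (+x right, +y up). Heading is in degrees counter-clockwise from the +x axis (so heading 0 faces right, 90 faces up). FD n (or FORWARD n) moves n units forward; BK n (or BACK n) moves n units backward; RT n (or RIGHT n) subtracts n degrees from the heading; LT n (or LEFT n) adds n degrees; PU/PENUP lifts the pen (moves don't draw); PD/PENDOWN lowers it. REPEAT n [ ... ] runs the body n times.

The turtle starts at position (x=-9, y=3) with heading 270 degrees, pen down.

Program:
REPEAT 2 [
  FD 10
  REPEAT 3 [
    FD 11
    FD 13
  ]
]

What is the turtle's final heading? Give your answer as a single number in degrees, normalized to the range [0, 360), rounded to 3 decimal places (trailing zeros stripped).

Executing turtle program step by step:
Start: pos=(-9,3), heading=270, pen down
REPEAT 2 [
  -- iteration 1/2 --
  FD 10: (-9,3) -> (-9,-7) [heading=270, draw]
  REPEAT 3 [
    -- iteration 1/3 --
    FD 11: (-9,-7) -> (-9,-18) [heading=270, draw]
    FD 13: (-9,-18) -> (-9,-31) [heading=270, draw]
    -- iteration 2/3 --
    FD 11: (-9,-31) -> (-9,-42) [heading=270, draw]
    FD 13: (-9,-42) -> (-9,-55) [heading=270, draw]
    -- iteration 3/3 --
    FD 11: (-9,-55) -> (-9,-66) [heading=270, draw]
    FD 13: (-9,-66) -> (-9,-79) [heading=270, draw]
  ]
  -- iteration 2/2 --
  FD 10: (-9,-79) -> (-9,-89) [heading=270, draw]
  REPEAT 3 [
    -- iteration 1/3 --
    FD 11: (-9,-89) -> (-9,-100) [heading=270, draw]
    FD 13: (-9,-100) -> (-9,-113) [heading=270, draw]
    -- iteration 2/3 --
    FD 11: (-9,-113) -> (-9,-124) [heading=270, draw]
    FD 13: (-9,-124) -> (-9,-137) [heading=270, draw]
    -- iteration 3/3 --
    FD 11: (-9,-137) -> (-9,-148) [heading=270, draw]
    FD 13: (-9,-148) -> (-9,-161) [heading=270, draw]
  ]
]
Final: pos=(-9,-161), heading=270, 14 segment(s) drawn

Answer: 270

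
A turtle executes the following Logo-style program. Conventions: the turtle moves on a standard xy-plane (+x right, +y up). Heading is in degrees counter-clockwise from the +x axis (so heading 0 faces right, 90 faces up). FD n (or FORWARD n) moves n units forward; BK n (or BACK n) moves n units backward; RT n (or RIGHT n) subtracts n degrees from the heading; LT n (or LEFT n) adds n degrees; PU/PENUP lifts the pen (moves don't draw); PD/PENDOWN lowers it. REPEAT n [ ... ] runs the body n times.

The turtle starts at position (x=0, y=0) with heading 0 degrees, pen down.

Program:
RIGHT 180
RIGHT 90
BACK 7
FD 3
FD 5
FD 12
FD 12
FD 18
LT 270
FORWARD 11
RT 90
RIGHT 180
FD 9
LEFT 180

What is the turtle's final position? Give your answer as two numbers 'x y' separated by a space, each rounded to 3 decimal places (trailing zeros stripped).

Executing turtle program step by step:
Start: pos=(0,0), heading=0, pen down
RT 180: heading 0 -> 180
RT 90: heading 180 -> 90
BK 7: (0,0) -> (0,-7) [heading=90, draw]
FD 3: (0,-7) -> (0,-4) [heading=90, draw]
FD 5: (0,-4) -> (0,1) [heading=90, draw]
FD 12: (0,1) -> (0,13) [heading=90, draw]
FD 12: (0,13) -> (0,25) [heading=90, draw]
FD 18: (0,25) -> (0,43) [heading=90, draw]
LT 270: heading 90 -> 0
FD 11: (0,43) -> (11,43) [heading=0, draw]
RT 90: heading 0 -> 270
RT 180: heading 270 -> 90
FD 9: (11,43) -> (11,52) [heading=90, draw]
LT 180: heading 90 -> 270
Final: pos=(11,52), heading=270, 8 segment(s) drawn

Answer: 11 52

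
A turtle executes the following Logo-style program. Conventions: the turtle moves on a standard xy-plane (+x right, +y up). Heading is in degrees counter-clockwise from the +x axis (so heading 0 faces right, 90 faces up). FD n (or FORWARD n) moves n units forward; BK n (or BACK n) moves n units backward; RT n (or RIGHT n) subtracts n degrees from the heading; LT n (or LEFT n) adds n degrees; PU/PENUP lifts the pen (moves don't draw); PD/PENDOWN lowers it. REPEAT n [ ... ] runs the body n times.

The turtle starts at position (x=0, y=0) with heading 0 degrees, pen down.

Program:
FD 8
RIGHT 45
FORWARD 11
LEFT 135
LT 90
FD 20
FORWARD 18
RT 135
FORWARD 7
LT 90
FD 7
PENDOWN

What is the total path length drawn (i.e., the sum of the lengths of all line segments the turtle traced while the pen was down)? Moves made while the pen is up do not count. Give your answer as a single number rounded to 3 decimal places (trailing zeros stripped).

Answer: 71

Derivation:
Executing turtle program step by step:
Start: pos=(0,0), heading=0, pen down
FD 8: (0,0) -> (8,0) [heading=0, draw]
RT 45: heading 0 -> 315
FD 11: (8,0) -> (15.778,-7.778) [heading=315, draw]
LT 135: heading 315 -> 90
LT 90: heading 90 -> 180
FD 20: (15.778,-7.778) -> (-4.222,-7.778) [heading=180, draw]
FD 18: (-4.222,-7.778) -> (-22.222,-7.778) [heading=180, draw]
RT 135: heading 180 -> 45
FD 7: (-22.222,-7.778) -> (-17.272,-2.828) [heading=45, draw]
LT 90: heading 45 -> 135
FD 7: (-17.272,-2.828) -> (-22.222,2.121) [heading=135, draw]
PD: pen down
Final: pos=(-22.222,2.121), heading=135, 6 segment(s) drawn

Segment lengths:
  seg 1: (0,0) -> (8,0), length = 8
  seg 2: (8,0) -> (15.778,-7.778), length = 11
  seg 3: (15.778,-7.778) -> (-4.222,-7.778), length = 20
  seg 4: (-4.222,-7.778) -> (-22.222,-7.778), length = 18
  seg 5: (-22.222,-7.778) -> (-17.272,-2.828), length = 7
  seg 6: (-17.272,-2.828) -> (-22.222,2.121), length = 7
Total = 71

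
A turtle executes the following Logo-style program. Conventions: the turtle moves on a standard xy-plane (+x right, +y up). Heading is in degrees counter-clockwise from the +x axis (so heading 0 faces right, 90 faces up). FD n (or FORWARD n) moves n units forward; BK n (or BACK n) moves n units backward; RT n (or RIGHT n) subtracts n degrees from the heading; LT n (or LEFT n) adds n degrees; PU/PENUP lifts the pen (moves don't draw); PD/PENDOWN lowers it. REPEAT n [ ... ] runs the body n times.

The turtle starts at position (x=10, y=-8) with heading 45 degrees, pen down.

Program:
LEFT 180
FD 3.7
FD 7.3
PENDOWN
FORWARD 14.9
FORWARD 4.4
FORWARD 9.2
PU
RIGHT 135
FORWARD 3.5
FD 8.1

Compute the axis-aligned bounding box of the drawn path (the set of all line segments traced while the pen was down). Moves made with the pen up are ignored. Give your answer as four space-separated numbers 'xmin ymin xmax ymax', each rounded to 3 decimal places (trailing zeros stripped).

Answer: -17.931 -35.931 10 -8

Derivation:
Executing turtle program step by step:
Start: pos=(10,-8), heading=45, pen down
LT 180: heading 45 -> 225
FD 3.7: (10,-8) -> (7.384,-10.616) [heading=225, draw]
FD 7.3: (7.384,-10.616) -> (2.222,-15.778) [heading=225, draw]
PD: pen down
FD 14.9: (2.222,-15.778) -> (-8.314,-26.314) [heading=225, draw]
FD 4.4: (-8.314,-26.314) -> (-11.425,-29.425) [heading=225, draw]
FD 9.2: (-11.425,-29.425) -> (-17.931,-35.931) [heading=225, draw]
PU: pen up
RT 135: heading 225 -> 90
FD 3.5: (-17.931,-35.931) -> (-17.931,-32.431) [heading=90, move]
FD 8.1: (-17.931,-32.431) -> (-17.931,-24.331) [heading=90, move]
Final: pos=(-17.931,-24.331), heading=90, 5 segment(s) drawn

Segment endpoints: x in {-17.931, -11.425, -8.314, 2.222, 7.384, 10}, y in {-35.931, -29.425, -26.314, -15.778, -10.616, -8}
xmin=-17.931, ymin=-35.931, xmax=10, ymax=-8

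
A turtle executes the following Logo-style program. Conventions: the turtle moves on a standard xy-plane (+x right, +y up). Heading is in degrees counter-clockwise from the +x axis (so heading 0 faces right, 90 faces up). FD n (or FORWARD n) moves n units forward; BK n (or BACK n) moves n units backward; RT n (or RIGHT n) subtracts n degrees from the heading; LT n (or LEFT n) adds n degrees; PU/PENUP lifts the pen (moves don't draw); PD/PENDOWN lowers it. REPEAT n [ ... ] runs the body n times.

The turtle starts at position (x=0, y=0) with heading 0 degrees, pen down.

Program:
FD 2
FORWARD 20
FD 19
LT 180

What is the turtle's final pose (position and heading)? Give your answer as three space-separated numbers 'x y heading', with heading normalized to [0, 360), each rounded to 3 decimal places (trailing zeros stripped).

Executing turtle program step by step:
Start: pos=(0,0), heading=0, pen down
FD 2: (0,0) -> (2,0) [heading=0, draw]
FD 20: (2,0) -> (22,0) [heading=0, draw]
FD 19: (22,0) -> (41,0) [heading=0, draw]
LT 180: heading 0 -> 180
Final: pos=(41,0), heading=180, 3 segment(s) drawn

Answer: 41 0 180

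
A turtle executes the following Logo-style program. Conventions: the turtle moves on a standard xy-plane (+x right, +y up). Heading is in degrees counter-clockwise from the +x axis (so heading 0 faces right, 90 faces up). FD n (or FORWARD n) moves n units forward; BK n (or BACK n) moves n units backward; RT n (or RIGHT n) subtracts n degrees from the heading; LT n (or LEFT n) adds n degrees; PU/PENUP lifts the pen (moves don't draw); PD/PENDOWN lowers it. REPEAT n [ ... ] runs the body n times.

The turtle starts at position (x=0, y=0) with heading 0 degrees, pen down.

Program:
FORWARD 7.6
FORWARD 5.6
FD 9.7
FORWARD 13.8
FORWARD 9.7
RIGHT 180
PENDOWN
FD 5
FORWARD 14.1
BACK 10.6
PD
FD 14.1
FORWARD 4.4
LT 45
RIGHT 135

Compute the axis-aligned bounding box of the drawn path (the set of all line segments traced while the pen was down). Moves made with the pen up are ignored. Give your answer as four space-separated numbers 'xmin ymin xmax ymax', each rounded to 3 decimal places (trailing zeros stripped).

Executing turtle program step by step:
Start: pos=(0,0), heading=0, pen down
FD 7.6: (0,0) -> (7.6,0) [heading=0, draw]
FD 5.6: (7.6,0) -> (13.2,0) [heading=0, draw]
FD 9.7: (13.2,0) -> (22.9,0) [heading=0, draw]
FD 13.8: (22.9,0) -> (36.7,0) [heading=0, draw]
FD 9.7: (36.7,0) -> (46.4,0) [heading=0, draw]
RT 180: heading 0 -> 180
PD: pen down
FD 5: (46.4,0) -> (41.4,0) [heading=180, draw]
FD 14.1: (41.4,0) -> (27.3,0) [heading=180, draw]
BK 10.6: (27.3,0) -> (37.9,0) [heading=180, draw]
PD: pen down
FD 14.1: (37.9,0) -> (23.8,0) [heading=180, draw]
FD 4.4: (23.8,0) -> (19.4,0) [heading=180, draw]
LT 45: heading 180 -> 225
RT 135: heading 225 -> 90
Final: pos=(19.4,0), heading=90, 10 segment(s) drawn

Segment endpoints: x in {0, 7.6, 13.2, 19.4, 22.9, 23.8, 27.3, 36.7, 37.9, 41.4, 46.4}, y in {0, 0, 0, 0, 0, 0}
xmin=0, ymin=0, xmax=46.4, ymax=0

Answer: 0 0 46.4 0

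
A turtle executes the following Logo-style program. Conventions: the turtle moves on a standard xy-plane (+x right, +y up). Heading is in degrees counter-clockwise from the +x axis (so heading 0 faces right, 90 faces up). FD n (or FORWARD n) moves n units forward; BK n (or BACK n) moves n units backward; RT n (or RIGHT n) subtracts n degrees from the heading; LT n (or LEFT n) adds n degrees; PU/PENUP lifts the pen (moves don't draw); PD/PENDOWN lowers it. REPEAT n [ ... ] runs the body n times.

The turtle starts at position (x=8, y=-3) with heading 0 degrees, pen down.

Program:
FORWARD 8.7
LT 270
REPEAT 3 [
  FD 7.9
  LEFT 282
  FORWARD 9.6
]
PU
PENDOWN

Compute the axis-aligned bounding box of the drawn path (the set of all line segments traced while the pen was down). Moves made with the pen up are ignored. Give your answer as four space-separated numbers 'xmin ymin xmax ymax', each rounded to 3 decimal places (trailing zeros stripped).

Answer: -7.535 -14.538 16.7 7.091

Derivation:
Executing turtle program step by step:
Start: pos=(8,-3), heading=0, pen down
FD 8.7: (8,-3) -> (16.7,-3) [heading=0, draw]
LT 270: heading 0 -> 270
REPEAT 3 [
  -- iteration 1/3 --
  FD 7.9: (16.7,-3) -> (16.7,-10.9) [heading=270, draw]
  LT 282: heading 270 -> 192
  FD 9.6: (16.7,-10.9) -> (7.31,-12.896) [heading=192, draw]
  -- iteration 2/3 --
  FD 7.9: (7.31,-12.896) -> (-0.418,-14.538) [heading=192, draw]
  LT 282: heading 192 -> 114
  FD 9.6: (-0.418,-14.538) -> (-4.322,-5.768) [heading=114, draw]
  -- iteration 3/3 --
  FD 7.9: (-4.322,-5.768) -> (-7.535,1.449) [heading=114, draw]
  LT 282: heading 114 -> 36
  FD 9.6: (-7.535,1.449) -> (0.231,7.091) [heading=36, draw]
]
PU: pen up
PD: pen down
Final: pos=(0.231,7.091), heading=36, 7 segment(s) drawn

Segment endpoints: x in {-7.535, -4.322, -0.418, 0.231, 7.31, 8, 16.7}, y in {-14.538, -12.896, -10.9, -5.768, -3, 1.449, 7.091}
xmin=-7.535, ymin=-14.538, xmax=16.7, ymax=7.091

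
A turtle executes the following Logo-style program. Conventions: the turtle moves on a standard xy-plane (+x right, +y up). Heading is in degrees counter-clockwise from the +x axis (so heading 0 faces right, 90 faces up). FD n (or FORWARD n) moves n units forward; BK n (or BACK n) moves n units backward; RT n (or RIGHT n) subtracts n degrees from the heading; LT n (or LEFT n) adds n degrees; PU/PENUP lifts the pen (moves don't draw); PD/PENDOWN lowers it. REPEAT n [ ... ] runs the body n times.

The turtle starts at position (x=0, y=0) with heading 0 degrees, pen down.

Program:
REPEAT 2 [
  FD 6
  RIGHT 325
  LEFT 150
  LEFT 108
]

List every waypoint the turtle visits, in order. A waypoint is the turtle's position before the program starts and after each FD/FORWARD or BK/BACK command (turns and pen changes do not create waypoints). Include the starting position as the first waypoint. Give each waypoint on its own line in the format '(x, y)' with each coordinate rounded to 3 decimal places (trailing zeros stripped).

Executing turtle program step by step:
Start: pos=(0,0), heading=0, pen down
REPEAT 2 [
  -- iteration 1/2 --
  FD 6: (0,0) -> (6,0) [heading=0, draw]
  RT 325: heading 0 -> 35
  LT 150: heading 35 -> 185
  LT 108: heading 185 -> 293
  -- iteration 2/2 --
  FD 6: (6,0) -> (8.344,-5.523) [heading=293, draw]
  RT 325: heading 293 -> 328
  LT 150: heading 328 -> 118
  LT 108: heading 118 -> 226
]
Final: pos=(8.344,-5.523), heading=226, 2 segment(s) drawn
Waypoints (3 total):
(0, 0)
(6, 0)
(8.344, -5.523)

Answer: (0, 0)
(6, 0)
(8.344, -5.523)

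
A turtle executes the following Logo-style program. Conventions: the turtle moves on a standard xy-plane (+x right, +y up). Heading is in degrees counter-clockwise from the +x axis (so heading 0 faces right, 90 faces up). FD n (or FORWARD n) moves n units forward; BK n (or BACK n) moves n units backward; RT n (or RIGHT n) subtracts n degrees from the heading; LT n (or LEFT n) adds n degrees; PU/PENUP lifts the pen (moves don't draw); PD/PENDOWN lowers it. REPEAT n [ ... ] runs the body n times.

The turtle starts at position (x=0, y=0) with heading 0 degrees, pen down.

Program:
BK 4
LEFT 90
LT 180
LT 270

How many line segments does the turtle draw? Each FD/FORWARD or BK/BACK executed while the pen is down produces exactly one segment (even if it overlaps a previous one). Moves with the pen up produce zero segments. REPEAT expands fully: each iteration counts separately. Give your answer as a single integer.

Executing turtle program step by step:
Start: pos=(0,0), heading=0, pen down
BK 4: (0,0) -> (-4,0) [heading=0, draw]
LT 90: heading 0 -> 90
LT 180: heading 90 -> 270
LT 270: heading 270 -> 180
Final: pos=(-4,0), heading=180, 1 segment(s) drawn
Segments drawn: 1

Answer: 1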